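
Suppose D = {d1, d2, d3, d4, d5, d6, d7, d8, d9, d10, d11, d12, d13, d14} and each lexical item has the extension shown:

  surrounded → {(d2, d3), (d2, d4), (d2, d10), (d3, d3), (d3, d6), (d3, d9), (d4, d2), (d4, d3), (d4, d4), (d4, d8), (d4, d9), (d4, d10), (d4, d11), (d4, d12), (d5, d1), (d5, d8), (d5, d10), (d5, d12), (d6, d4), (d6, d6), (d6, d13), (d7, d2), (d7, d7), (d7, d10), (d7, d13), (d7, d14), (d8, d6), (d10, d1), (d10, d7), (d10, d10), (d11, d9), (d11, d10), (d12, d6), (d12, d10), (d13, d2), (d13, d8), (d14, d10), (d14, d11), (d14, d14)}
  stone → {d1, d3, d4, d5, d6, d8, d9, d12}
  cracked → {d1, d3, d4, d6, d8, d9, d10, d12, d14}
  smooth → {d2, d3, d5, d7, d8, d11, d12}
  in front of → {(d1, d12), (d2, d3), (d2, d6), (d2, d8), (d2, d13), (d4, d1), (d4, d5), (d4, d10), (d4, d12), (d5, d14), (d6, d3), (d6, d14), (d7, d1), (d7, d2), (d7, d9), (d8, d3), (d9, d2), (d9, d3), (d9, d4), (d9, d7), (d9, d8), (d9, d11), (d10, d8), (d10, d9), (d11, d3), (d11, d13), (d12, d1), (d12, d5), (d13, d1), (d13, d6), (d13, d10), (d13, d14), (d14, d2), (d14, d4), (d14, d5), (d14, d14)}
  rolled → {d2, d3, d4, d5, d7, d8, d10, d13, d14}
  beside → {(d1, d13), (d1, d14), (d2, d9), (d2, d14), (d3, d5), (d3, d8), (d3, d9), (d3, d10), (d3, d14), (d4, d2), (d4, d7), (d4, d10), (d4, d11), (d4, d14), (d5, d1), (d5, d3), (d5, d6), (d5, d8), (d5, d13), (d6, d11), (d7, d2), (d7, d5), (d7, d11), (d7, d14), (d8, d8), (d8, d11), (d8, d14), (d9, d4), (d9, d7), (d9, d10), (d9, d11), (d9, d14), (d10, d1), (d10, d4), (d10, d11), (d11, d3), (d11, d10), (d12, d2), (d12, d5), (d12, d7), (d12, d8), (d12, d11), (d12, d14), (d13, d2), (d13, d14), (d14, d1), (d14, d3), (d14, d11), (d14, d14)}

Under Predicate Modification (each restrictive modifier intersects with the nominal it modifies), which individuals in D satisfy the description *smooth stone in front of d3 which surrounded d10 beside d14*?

⟦in front of d3⟧ = {x : ⟨x, d3⟩ ∈ ⟦in front of⟧} = {d2, d6, d8, d9, d11}
⟦which surrounded d10⟧ = {x : ⟨x, d10⟩ ∈ ⟦surrounded⟧} = {d2, d4, d5, d7, d10, d11, d12, d14}
⟦beside d14⟧ = {x : ⟨x, d14⟩ ∈ ⟦beside⟧} = {d1, d2, d3, d4, d7, d8, d9, d12, d13, d14}
⟦stone⟧ = {d1, d3, d4, d5, d6, d8, d9, d12}
… ∩ ⟦in front of d3⟧ = {d1, d3, d4, d5, d6, d8, d9, d12} ∩ {d2, d6, d8, d9, d11} = {d6, d8, d9}
… ∩ ⟦which surrounded d10⟧ = {d6, d8, d9} ∩ {d2, d4, d5, d7, d10, d11, d12, d14} = ∅
… ∩ ⟦beside d14⟧ = ∅ ∩ {d1, d2, d3, d4, d7, d8, d9, d12, d13, d14} = ∅
… ∩ ⟦smooth⟧ = ∅ ∩ {d2, d3, d5, d7, d8, d11, d12} = ∅
So ⟦smooth stone in front of d3 which surrounded d10 beside d14⟧ = ∅.

∅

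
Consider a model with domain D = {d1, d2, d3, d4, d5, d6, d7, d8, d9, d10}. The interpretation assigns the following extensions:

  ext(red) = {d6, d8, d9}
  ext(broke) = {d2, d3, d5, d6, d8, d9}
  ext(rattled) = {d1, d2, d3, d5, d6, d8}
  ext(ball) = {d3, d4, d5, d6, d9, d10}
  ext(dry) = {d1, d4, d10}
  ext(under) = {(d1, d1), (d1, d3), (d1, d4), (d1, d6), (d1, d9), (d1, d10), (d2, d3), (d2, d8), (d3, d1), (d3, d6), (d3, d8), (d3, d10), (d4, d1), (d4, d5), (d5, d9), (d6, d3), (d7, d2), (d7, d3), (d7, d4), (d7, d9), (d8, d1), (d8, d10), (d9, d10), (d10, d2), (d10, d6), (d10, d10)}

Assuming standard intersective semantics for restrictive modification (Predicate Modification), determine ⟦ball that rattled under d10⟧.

⟦that rattled⟧ = ⟦rattled⟧ = {d1, d2, d3, d5, d6, d8}
⟦under d10⟧ = {x : ⟨x, d10⟩ ∈ ⟦under⟧} = {d1, d3, d8, d9, d10}
⟦ball⟧ = {d3, d4, d5, d6, d9, d10}
… ∩ ⟦that rattled⟧ = {d3, d4, d5, d6, d9, d10} ∩ {d1, d2, d3, d5, d6, d8} = {d3, d5, d6}
… ∩ ⟦under d10⟧ = {d3, d5, d6} ∩ {d1, d3, d8, d9, d10} = {d3}
So ⟦ball that rattled under d10⟧ = {d3}.

{d3}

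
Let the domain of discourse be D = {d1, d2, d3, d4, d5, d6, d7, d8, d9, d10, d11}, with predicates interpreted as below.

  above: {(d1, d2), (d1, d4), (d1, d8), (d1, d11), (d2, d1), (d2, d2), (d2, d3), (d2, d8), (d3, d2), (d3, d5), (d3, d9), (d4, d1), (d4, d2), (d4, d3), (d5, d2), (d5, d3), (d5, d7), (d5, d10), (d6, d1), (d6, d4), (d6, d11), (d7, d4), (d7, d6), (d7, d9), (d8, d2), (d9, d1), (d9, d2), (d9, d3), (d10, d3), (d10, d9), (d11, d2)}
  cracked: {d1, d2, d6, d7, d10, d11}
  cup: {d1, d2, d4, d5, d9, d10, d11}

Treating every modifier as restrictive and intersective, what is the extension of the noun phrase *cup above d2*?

{d1, d2, d4, d5, d9, d11}

⟦above d2⟧ = {x : ⟨x, d2⟩ ∈ ⟦above⟧} = {d1, d2, d3, d4, d5, d8, d9, d11}
⟦cup⟧ = {d1, d2, d4, d5, d9, d10, d11}
… ∩ ⟦above d2⟧ = {d1, d2, d4, d5, d9, d10, d11} ∩ {d1, d2, d3, d4, d5, d8, d9, d11} = {d1, d2, d4, d5, d9, d11}
So ⟦cup above d2⟧ = {d1, d2, d4, d5, d9, d11}.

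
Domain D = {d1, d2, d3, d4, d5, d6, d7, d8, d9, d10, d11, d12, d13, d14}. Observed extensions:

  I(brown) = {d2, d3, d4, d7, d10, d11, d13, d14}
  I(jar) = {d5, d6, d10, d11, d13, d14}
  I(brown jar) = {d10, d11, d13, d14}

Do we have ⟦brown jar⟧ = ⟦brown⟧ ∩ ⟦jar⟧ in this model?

⟦brown⟧ ∩ ⟦jar⟧ = {d2, d3, d4, d7, d10, d11, d13, d14} ∩ {d5, d6, d10, d11, d13, d14} = {d10, d11, d13, d14}
Observed ⟦brown jar⟧ = {d10, d11, d13, d14}.
These coincide, so the modifier is intersective here.

yes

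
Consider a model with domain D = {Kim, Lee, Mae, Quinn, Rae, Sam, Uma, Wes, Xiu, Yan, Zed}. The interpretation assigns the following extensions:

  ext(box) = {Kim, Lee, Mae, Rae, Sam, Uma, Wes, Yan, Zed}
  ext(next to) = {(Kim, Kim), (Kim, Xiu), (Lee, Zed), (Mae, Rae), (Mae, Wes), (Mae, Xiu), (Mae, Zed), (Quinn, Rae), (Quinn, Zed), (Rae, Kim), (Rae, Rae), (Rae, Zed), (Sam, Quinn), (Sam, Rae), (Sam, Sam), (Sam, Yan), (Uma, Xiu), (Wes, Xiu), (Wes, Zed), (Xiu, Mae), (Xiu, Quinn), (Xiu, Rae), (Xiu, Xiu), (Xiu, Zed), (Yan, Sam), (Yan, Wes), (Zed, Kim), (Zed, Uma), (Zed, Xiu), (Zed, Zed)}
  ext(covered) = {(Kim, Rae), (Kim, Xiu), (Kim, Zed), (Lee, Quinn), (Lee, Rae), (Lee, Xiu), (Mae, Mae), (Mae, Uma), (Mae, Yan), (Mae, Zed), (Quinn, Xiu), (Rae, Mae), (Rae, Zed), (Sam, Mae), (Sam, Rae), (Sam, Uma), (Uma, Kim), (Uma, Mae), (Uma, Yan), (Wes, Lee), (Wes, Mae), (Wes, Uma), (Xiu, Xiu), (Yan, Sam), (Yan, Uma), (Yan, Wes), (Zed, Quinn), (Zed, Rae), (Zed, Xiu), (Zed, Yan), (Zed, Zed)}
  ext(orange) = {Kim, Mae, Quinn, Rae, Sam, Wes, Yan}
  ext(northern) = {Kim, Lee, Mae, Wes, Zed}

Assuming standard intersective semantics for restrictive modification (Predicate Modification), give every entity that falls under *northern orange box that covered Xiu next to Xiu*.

⟦that covered Xiu⟧ = {x : ⟨x, Xiu⟩ ∈ ⟦covered⟧} = {Kim, Lee, Quinn, Xiu, Zed}
⟦next to Xiu⟧ = {x : ⟨x, Xiu⟩ ∈ ⟦next to⟧} = {Kim, Mae, Uma, Wes, Xiu, Zed}
⟦box⟧ = {Kim, Lee, Mae, Rae, Sam, Uma, Wes, Yan, Zed}
… ∩ ⟦that covered Xiu⟧ = {Kim, Lee, Mae, Rae, Sam, Uma, Wes, Yan, Zed} ∩ {Kim, Lee, Quinn, Xiu, Zed} = {Kim, Lee, Zed}
… ∩ ⟦next to Xiu⟧ = {Kim, Lee, Zed} ∩ {Kim, Mae, Uma, Wes, Xiu, Zed} = {Kim, Zed}
… ∩ ⟦northern⟧ = {Kim, Zed} ∩ {Kim, Lee, Mae, Wes, Zed} = {Kim, Zed}
… ∩ ⟦orange⟧ = {Kim, Zed} ∩ {Kim, Mae, Quinn, Rae, Sam, Wes, Yan} = {Kim}
So ⟦northern orange box that covered Xiu next to Xiu⟧ = {Kim}.

{Kim}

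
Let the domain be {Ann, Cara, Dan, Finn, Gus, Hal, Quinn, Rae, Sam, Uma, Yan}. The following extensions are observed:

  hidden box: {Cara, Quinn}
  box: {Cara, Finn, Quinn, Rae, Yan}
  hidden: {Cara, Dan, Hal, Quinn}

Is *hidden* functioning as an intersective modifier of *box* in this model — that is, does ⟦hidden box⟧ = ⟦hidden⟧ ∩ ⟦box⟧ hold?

⟦hidden⟧ ∩ ⟦box⟧ = {Cara, Dan, Hal, Quinn} ∩ {Cara, Finn, Quinn, Rae, Yan} = {Cara, Quinn}
Observed ⟦hidden box⟧ = {Cara, Quinn}.
These coincide, so the modifier is intersective here.

yes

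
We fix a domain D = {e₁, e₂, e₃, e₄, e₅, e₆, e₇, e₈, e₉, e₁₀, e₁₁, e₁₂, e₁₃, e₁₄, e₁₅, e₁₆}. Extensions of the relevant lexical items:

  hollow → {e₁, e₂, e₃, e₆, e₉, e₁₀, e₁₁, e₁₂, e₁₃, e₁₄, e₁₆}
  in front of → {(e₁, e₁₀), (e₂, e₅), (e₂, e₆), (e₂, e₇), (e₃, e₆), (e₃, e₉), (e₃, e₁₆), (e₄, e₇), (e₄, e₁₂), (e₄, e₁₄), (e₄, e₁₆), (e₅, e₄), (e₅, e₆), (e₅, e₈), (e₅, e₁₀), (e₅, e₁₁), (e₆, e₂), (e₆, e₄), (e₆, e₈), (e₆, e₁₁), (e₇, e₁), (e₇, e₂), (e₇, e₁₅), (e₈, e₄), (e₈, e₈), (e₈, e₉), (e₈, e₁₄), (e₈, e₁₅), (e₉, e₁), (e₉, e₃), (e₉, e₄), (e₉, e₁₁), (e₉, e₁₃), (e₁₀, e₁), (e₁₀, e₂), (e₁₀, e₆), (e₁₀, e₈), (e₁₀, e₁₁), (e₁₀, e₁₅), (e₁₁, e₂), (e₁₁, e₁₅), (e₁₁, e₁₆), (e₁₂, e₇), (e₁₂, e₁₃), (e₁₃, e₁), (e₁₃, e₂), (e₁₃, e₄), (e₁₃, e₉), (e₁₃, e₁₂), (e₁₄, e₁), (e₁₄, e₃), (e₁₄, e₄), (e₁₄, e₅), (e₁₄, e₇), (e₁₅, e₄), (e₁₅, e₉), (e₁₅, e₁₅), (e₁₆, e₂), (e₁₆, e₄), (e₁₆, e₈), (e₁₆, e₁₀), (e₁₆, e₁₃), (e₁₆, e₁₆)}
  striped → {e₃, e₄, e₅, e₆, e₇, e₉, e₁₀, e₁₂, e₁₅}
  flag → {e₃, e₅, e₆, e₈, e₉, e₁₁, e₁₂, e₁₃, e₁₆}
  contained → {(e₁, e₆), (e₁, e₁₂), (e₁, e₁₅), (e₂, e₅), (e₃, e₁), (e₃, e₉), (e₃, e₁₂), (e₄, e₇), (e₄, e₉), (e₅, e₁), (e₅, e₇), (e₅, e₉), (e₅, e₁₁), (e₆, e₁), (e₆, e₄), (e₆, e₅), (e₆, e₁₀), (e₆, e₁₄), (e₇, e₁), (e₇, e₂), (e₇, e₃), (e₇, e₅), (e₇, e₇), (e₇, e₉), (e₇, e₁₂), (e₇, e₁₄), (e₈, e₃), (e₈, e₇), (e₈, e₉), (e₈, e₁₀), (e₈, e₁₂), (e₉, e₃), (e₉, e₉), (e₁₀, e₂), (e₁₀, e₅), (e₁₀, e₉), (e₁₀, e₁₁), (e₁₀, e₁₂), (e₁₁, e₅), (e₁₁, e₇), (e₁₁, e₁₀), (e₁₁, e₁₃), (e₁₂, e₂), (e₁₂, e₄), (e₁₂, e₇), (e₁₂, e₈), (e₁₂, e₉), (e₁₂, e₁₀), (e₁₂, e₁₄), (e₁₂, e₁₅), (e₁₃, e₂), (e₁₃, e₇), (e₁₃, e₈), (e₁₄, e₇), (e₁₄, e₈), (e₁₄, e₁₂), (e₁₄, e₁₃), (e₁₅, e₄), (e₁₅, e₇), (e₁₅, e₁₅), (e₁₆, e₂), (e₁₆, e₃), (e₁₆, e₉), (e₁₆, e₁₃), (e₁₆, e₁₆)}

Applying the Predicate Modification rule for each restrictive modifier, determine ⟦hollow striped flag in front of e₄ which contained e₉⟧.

{e₉}

⟦in front of e₄⟧ = {x : ⟨x, e₄⟩ ∈ ⟦in front of⟧} = {e₅, e₆, e₈, e₉, e₁₃, e₁₄, e₁₅, e₁₆}
⟦which contained e₉⟧ = {x : ⟨x, e₉⟩ ∈ ⟦contained⟧} = {e₃, e₄, e₅, e₇, e₈, e₉, e₁₀, e₁₂, e₁₆}
⟦flag⟧ = {e₃, e₅, e₆, e₈, e₉, e₁₁, e₁₂, e₁₃, e₁₆}
… ∩ ⟦in front of e₄⟧ = {e₃, e₅, e₆, e₈, e₉, e₁₁, e₁₂, e₁₃, e₁₆} ∩ {e₅, e₆, e₈, e₉, e₁₃, e₁₄, e₁₅, e₁₆} = {e₅, e₆, e₈, e₉, e₁₃, e₁₆}
… ∩ ⟦which contained e₉⟧ = {e₅, e₆, e₈, e₉, e₁₃, e₁₆} ∩ {e₃, e₄, e₅, e₇, e₈, e₉, e₁₀, e₁₂, e₁₆} = {e₅, e₈, e₉, e₁₆}
… ∩ ⟦hollow⟧ = {e₅, e₈, e₉, e₁₆} ∩ {e₁, e₂, e₃, e₆, e₉, e₁₀, e₁₁, e₁₂, e₁₃, e₁₄, e₁₆} = {e₉, e₁₆}
… ∩ ⟦striped⟧ = {e₉, e₁₆} ∩ {e₃, e₄, e₅, e₆, e₇, e₉, e₁₀, e₁₂, e₁₅} = {e₉}
So ⟦hollow striped flag in front of e₄ which contained e₉⟧ = {e₉}.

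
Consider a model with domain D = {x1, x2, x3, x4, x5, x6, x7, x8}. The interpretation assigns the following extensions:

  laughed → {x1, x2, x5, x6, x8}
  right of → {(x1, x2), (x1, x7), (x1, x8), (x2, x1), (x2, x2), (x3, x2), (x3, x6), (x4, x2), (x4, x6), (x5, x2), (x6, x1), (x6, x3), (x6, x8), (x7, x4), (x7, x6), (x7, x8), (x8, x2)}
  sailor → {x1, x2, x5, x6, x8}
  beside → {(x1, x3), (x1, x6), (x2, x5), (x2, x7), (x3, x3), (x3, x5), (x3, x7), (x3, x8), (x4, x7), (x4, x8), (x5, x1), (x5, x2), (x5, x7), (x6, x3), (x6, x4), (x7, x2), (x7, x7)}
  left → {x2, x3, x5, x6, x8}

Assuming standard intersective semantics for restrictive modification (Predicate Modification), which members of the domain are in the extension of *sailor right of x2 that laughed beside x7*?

⟦right of x2⟧ = {x : ⟨x, x2⟩ ∈ ⟦right of⟧} = {x1, x2, x3, x4, x5, x8}
⟦that laughed⟧ = ⟦laughed⟧ = {x1, x2, x5, x6, x8}
⟦beside x7⟧ = {x : ⟨x, x7⟩ ∈ ⟦beside⟧} = {x2, x3, x4, x5, x7}
⟦sailor⟧ = {x1, x2, x5, x6, x8}
… ∩ ⟦right of x2⟧ = {x1, x2, x5, x6, x8} ∩ {x1, x2, x3, x4, x5, x8} = {x1, x2, x5, x8}
… ∩ ⟦that laughed⟧ = {x1, x2, x5, x8} ∩ {x1, x2, x5, x6, x8} = {x1, x2, x5, x8}
… ∩ ⟦beside x7⟧ = {x1, x2, x5, x8} ∩ {x2, x3, x4, x5, x7} = {x2, x5}
So ⟦sailor right of x2 that laughed beside x7⟧ = {x2, x5}.

{x2, x5}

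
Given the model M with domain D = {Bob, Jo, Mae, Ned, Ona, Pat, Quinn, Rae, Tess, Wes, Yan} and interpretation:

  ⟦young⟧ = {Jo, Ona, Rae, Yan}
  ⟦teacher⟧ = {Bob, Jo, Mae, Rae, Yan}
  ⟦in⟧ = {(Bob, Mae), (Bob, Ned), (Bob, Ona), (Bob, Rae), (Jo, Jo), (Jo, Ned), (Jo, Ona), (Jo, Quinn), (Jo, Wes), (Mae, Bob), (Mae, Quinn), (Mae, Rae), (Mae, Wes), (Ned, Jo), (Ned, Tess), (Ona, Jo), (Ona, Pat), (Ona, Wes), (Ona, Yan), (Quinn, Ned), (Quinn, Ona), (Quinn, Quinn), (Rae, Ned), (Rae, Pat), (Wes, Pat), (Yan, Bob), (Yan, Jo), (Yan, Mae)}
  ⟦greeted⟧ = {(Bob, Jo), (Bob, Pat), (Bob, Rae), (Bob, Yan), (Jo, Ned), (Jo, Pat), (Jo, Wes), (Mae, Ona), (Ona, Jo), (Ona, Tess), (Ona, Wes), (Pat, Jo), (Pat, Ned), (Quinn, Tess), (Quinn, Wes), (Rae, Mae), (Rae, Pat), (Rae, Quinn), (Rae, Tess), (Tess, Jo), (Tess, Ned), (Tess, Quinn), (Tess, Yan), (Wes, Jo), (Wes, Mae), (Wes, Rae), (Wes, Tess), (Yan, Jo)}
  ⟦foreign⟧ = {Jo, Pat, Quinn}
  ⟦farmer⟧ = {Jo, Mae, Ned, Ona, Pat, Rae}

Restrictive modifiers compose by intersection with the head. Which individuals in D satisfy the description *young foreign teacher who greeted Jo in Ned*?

⟦who greeted Jo⟧ = {x : ⟨x, Jo⟩ ∈ ⟦greeted⟧} = {Bob, Ona, Pat, Tess, Wes, Yan}
⟦in Ned⟧ = {x : ⟨x, Ned⟩ ∈ ⟦in⟧} = {Bob, Jo, Quinn, Rae}
⟦teacher⟧ = {Bob, Jo, Mae, Rae, Yan}
… ∩ ⟦who greeted Jo⟧ = {Bob, Jo, Mae, Rae, Yan} ∩ {Bob, Ona, Pat, Tess, Wes, Yan} = {Bob, Yan}
… ∩ ⟦in Ned⟧ = {Bob, Yan} ∩ {Bob, Jo, Quinn, Rae} = {Bob}
… ∩ ⟦young⟧ = {Bob} ∩ {Jo, Ona, Rae, Yan} = ∅
… ∩ ⟦foreign⟧ = ∅ ∩ {Jo, Pat, Quinn} = ∅
So ⟦young foreign teacher who greeted Jo in Ned⟧ = ∅.

∅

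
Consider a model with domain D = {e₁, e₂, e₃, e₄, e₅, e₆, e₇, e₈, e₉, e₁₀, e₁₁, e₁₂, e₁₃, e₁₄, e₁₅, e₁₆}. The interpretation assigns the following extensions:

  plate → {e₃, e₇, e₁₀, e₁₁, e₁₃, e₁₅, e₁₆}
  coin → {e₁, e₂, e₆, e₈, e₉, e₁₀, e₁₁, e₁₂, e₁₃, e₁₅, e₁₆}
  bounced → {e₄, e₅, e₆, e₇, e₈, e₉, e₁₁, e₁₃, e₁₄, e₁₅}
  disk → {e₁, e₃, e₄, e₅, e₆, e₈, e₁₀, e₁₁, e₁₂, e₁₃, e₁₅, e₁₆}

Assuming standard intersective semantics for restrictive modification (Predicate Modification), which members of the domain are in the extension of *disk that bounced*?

{e₄, e₅, e₆, e₈, e₁₁, e₁₃, e₁₅}

⟦that bounced⟧ = ⟦bounced⟧ = {e₄, e₅, e₆, e₇, e₈, e₉, e₁₁, e₁₃, e₁₄, e₁₅}
⟦disk⟧ = {e₁, e₃, e₄, e₅, e₆, e₈, e₁₀, e₁₁, e₁₂, e₁₃, e₁₅, e₁₆}
… ∩ ⟦that bounced⟧ = {e₁, e₃, e₄, e₅, e₆, e₈, e₁₀, e₁₁, e₁₂, e₁₃, e₁₅, e₁₆} ∩ {e₄, e₅, e₆, e₇, e₈, e₉, e₁₁, e₁₃, e₁₄, e₁₅} = {e₄, e₅, e₆, e₈, e₁₁, e₁₃, e₁₅}
So ⟦disk that bounced⟧ = {e₄, e₅, e₆, e₈, e₁₁, e₁₃, e₁₅}.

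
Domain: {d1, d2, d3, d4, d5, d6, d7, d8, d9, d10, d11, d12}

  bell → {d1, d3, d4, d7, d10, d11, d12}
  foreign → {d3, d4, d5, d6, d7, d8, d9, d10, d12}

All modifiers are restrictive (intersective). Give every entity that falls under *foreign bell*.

{d3, d4, d7, d10, d12}

⟦bell⟧ = {d1, d3, d4, d7, d10, d11, d12}
… ∩ ⟦foreign⟧ = {d1, d3, d4, d7, d10, d11, d12} ∩ {d3, d4, d5, d6, d7, d8, d9, d10, d12} = {d3, d4, d7, d10, d12}
So ⟦foreign bell⟧ = {d3, d4, d7, d10, d12}.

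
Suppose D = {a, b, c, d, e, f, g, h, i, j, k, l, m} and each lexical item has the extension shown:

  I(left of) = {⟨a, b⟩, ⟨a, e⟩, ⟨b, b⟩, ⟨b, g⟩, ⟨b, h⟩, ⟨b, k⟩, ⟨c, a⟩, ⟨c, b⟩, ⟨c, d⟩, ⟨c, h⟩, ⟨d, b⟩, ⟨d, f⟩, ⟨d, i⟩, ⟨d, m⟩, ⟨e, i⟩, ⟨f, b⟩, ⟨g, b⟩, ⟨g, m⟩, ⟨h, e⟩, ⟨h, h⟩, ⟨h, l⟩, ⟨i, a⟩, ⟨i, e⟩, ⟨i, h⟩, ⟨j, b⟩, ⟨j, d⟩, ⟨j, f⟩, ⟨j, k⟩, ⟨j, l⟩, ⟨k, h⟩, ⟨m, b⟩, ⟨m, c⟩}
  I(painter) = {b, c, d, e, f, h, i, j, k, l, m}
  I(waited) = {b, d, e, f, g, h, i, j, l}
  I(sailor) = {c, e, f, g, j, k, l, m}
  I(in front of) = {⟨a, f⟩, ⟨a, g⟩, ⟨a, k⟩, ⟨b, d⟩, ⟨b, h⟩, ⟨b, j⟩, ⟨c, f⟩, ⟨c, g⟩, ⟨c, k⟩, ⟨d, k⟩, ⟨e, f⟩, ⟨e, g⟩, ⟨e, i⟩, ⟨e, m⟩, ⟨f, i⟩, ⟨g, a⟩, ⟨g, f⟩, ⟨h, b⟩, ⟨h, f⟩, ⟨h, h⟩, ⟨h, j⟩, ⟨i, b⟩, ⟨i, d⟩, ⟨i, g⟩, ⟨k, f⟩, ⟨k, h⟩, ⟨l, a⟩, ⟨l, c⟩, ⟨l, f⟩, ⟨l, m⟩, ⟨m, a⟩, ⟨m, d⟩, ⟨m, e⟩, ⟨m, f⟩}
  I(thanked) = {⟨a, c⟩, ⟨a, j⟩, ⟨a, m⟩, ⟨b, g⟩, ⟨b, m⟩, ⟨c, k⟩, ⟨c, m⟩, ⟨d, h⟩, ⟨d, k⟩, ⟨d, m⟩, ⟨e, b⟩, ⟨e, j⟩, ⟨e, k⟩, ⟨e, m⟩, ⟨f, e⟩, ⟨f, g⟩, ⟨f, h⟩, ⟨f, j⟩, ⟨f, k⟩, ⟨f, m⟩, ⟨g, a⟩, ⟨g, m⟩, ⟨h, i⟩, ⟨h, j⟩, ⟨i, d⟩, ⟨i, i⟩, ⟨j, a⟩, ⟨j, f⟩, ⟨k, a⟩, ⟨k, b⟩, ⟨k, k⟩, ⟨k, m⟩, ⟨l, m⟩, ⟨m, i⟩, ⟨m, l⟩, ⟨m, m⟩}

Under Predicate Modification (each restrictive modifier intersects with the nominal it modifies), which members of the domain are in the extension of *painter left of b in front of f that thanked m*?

{c, m}

⟦left of b⟧ = {x : ⟨x, b⟩ ∈ ⟦left of⟧} = {a, b, c, d, f, g, j, m}
⟦in front of f⟧ = {x : ⟨x, f⟩ ∈ ⟦in front of⟧} = {a, c, e, g, h, k, l, m}
⟦that thanked m⟧ = {x : ⟨x, m⟩ ∈ ⟦thanked⟧} = {a, b, c, d, e, f, g, k, l, m}
⟦painter⟧ = {b, c, d, e, f, h, i, j, k, l, m}
… ∩ ⟦left of b⟧ = {b, c, d, e, f, h, i, j, k, l, m} ∩ {a, b, c, d, f, g, j, m} = {b, c, d, f, j, m}
… ∩ ⟦in front of f⟧ = {b, c, d, f, j, m} ∩ {a, c, e, g, h, k, l, m} = {c, m}
… ∩ ⟦that thanked m⟧ = {c, m} ∩ {a, b, c, d, e, f, g, k, l, m} = {c, m}
So ⟦painter left of b in front of f that thanked m⟧ = {c, m}.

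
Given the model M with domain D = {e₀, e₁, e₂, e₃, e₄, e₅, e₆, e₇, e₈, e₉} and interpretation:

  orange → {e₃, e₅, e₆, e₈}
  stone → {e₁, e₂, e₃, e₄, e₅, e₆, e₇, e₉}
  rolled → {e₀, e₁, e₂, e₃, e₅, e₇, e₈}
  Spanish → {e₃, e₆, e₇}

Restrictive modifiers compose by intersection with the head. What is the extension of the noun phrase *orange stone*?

{e₃, e₅, e₆}

⟦stone⟧ = {e₁, e₂, e₃, e₄, e₅, e₆, e₇, e₉}
… ∩ ⟦orange⟧ = {e₁, e₂, e₃, e₄, e₅, e₆, e₇, e₉} ∩ {e₃, e₅, e₆, e₈} = {e₃, e₅, e₆}
So ⟦orange stone⟧ = {e₃, e₅, e₆}.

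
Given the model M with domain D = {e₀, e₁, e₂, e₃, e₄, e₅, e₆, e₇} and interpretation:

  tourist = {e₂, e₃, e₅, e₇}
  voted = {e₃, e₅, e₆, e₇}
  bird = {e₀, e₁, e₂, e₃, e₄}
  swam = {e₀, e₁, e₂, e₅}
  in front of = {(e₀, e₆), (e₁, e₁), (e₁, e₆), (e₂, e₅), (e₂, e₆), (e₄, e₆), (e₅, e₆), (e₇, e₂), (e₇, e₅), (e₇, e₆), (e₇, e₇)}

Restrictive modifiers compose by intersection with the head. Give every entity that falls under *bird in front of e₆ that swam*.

{e₀, e₁, e₂}

⟦in front of e₆⟧ = {x : ⟨x, e₆⟩ ∈ ⟦in front of⟧} = {e₀, e₁, e₂, e₄, e₅, e₇}
⟦that swam⟧ = ⟦swam⟧ = {e₀, e₁, e₂, e₅}
⟦bird⟧ = {e₀, e₁, e₂, e₃, e₄}
… ∩ ⟦in front of e₆⟧ = {e₀, e₁, e₂, e₃, e₄} ∩ {e₀, e₁, e₂, e₄, e₅, e₇} = {e₀, e₁, e₂, e₄}
… ∩ ⟦that swam⟧ = {e₀, e₁, e₂, e₄} ∩ {e₀, e₁, e₂, e₅} = {e₀, e₁, e₂}
So ⟦bird in front of e₆ that swam⟧ = {e₀, e₁, e₂}.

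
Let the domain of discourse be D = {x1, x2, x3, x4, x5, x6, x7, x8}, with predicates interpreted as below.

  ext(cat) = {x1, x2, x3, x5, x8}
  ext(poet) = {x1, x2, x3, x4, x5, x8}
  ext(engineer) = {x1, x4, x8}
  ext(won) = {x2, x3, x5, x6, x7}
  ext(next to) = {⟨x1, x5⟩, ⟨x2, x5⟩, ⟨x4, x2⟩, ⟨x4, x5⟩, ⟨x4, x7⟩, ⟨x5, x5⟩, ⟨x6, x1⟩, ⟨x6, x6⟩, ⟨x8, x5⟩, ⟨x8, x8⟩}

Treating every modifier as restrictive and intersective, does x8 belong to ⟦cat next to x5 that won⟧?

⟦next to x5⟧ = {x : ⟨x, x5⟩ ∈ ⟦next to⟧} = {x1, x2, x4, x5, x8}
⟦that won⟧ = ⟦won⟧ = {x2, x3, x5, x6, x7}
⟦cat⟧ = {x1, x2, x3, x5, x8}
… ∩ ⟦next to x5⟧ = {x1, x2, x3, x5, x8} ∩ {x1, x2, x4, x5, x8} = {x1, x2, x5, x8}
… ∩ ⟦that won⟧ = {x1, x2, x5, x8} ∩ {x2, x3, x5, x6, x7} = {x2, x5}
⟦cat next to x5 that won⟧ = {x2, x5}; x8 ∉ this set.

no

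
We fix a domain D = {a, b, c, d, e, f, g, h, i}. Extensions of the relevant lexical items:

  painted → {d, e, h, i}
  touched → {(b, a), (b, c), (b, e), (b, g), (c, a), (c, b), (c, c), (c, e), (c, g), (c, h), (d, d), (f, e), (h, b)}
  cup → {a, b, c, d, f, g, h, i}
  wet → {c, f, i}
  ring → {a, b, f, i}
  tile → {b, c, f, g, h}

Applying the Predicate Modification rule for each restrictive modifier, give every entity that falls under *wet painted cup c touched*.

{ }

⟦c touched⟧ = {x : ⟨c, x⟩ ∈ ⟦touched⟧} = {a, b, c, e, g, h}
⟦cup⟧ = {a, b, c, d, f, g, h, i}
… ∩ ⟦c touched⟧ = {a, b, c, d, f, g, h, i} ∩ {a, b, c, e, g, h} = {a, b, c, g, h}
… ∩ ⟦wet⟧ = {a, b, c, g, h} ∩ {c, f, i} = {c}
… ∩ ⟦painted⟧ = {c} ∩ {d, e, h, i} = ∅
So ⟦wet painted cup c touched⟧ = { }.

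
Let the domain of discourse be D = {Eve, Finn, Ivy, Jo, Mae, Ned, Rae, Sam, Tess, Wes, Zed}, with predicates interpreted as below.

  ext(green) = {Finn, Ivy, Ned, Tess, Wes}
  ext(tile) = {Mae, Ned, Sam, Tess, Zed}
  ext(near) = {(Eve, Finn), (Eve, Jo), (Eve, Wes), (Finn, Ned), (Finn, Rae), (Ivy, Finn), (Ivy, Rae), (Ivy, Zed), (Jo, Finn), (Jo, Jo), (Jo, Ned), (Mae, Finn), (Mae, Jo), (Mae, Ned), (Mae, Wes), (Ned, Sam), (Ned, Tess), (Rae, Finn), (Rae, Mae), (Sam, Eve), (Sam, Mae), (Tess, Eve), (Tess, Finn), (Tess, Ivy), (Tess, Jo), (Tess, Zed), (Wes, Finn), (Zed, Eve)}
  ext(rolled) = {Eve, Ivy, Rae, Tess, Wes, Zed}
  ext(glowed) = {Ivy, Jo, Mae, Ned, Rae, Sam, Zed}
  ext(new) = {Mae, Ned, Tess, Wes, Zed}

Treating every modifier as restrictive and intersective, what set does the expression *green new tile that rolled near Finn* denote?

⟦that rolled⟧ = ⟦rolled⟧ = {Eve, Ivy, Rae, Tess, Wes, Zed}
⟦near Finn⟧ = {x : ⟨x, Finn⟩ ∈ ⟦near⟧} = {Eve, Ivy, Jo, Mae, Rae, Tess, Wes}
⟦tile⟧ = {Mae, Ned, Sam, Tess, Zed}
… ∩ ⟦that rolled⟧ = {Mae, Ned, Sam, Tess, Zed} ∩ {Eve, Ivy, Rae, Tess, Wes, Zed} = {Tess, Zed}
… ∩ ⟦near Finn⟧ = {Tess, Zed} ∩ {Eve, Ivy, Jo, Mae, Rae, Tess, Wes} = {Tess}
… ∩ ⟦green⟧ = {Tess} ∩ {Finn, Ivy, Ned, Tess, Wes} = {Tess}
… ∩ ⟦new⟧ = {Tess} ∩ {Mae, Ned, Tess, Wes, Zed} = {Tess}
So ⟦green new tile that rolled near Finn⟧ = {Tess}.

{Tess}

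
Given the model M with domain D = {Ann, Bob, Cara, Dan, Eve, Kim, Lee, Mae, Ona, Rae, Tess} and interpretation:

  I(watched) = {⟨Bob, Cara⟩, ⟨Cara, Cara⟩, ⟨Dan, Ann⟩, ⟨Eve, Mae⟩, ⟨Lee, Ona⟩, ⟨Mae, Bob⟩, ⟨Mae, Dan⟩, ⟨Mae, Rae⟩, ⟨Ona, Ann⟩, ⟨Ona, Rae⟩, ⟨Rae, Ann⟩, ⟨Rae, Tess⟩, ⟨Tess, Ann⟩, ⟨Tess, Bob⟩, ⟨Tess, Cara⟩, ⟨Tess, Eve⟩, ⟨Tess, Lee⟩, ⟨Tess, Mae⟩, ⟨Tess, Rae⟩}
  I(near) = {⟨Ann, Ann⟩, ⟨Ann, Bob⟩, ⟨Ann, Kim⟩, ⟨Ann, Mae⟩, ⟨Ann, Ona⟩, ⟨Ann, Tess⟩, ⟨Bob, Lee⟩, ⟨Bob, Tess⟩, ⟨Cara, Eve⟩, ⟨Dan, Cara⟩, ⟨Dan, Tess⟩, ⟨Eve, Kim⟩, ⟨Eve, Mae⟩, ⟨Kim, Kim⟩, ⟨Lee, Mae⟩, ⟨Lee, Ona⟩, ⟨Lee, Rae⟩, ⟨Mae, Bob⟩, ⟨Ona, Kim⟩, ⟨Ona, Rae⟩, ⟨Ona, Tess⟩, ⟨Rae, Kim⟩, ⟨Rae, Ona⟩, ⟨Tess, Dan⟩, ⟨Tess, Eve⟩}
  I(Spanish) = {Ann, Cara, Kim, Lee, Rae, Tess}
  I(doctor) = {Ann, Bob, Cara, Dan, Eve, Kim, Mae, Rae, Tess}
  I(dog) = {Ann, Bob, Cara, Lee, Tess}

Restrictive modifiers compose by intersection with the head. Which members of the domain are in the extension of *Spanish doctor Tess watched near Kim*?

⟦Tess watched⟧ = {x : ⟨Tess, x⟩ ∈ ⟦watched⟧} = {Ann, Bob, Cara, Eve, Lee, Mae, Rae}
⟦near Kim⟧ = {x : ⟨x, Kim⟩ ∈ ⟦near⟧} = {Ann, Eve, Kim, Ona, Rae}
⟦doctor⟧ = {Ann, Bob, Cara, Dan, Eve, Kim, Mae, Rae, Tess}
… ∩ ⟦Tess watched⟧ = {Ann, Bob, Cara, Dan, Eve, Kim, Mae, Rae, Tess} ∩ {Ann, Bob, Cara, Eve, Lee, Mae, Rae} = {Ann, Bob, Cara, Eve, Mae, Rae}
… ∩ ⟦near Kim⟧ = {Ann, Bob, Cara, Eve, Mae, Rae} ∩ {Ann, Eve, Kim, Ona, Rae} = {Ann, Eve, Rae}
… ∩ ⟦Spanish⟧ = {Ann, Eve, Rae} ∩ {Ann, Cara, Kim, Lee, Rae, Tess} = {Ann, Rae}
So ⟦Spanish doctor Tess watched near Kim⟧ = {Ann, Rae}.

{Ann, Rae}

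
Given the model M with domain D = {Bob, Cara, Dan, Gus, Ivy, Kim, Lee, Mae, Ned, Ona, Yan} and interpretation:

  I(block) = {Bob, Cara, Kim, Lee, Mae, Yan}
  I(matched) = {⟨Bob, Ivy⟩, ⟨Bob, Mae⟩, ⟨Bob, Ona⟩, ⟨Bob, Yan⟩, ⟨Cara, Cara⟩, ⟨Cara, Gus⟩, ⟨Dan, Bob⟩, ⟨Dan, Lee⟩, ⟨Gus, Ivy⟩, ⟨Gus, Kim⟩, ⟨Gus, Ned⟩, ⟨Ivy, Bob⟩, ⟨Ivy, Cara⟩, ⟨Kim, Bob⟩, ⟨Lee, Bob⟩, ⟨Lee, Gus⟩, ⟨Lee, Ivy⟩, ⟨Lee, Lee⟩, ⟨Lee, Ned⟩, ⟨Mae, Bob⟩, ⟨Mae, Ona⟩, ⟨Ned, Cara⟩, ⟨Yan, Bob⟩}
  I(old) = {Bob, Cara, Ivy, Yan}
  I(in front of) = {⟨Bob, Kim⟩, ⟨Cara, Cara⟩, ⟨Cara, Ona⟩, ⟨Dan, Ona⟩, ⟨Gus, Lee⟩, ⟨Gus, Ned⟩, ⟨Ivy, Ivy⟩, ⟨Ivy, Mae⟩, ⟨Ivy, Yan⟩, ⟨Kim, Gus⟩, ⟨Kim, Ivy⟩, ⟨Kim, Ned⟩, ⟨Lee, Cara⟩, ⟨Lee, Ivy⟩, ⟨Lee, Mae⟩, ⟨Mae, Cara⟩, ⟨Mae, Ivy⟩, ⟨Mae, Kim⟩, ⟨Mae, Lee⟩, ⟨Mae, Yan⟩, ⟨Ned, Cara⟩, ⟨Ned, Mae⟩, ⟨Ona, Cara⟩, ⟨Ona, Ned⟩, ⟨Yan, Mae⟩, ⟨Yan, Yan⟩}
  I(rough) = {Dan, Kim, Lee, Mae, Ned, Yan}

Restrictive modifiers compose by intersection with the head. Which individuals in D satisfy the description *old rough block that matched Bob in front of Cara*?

∅

⟦that matched Bob⟧ = {x : ⟨x, Bob⟩ ∈ ⟦matched⟧} = {Dan, Ivy, Kim, Lee, Mae, Yan}
⟦in front of Cara⟧ = {x : ⟨x, Cara⟩ ∈ ⟦in front of⟧} = {Cara, Lee, Mae, Ned, Ona}
⟦block⟧ = {Bob, Cara, Kim, Lee, Mae, Yan}
… ∩ ⟦that matched Bob⟧ = {Bob, Cara, Kim, Lee, Mae, Yan} ∩ {Dan, Ivy, Kim, Lee, Mae, Yan} = {Kim, Lee, Mae, Yan}
… ∩ ⟦in front of Cara⟧ = {Kim, Lee, Mae, Yan} ∩ {Cara, Lee, Mae, Ned, Ona} = {Lee, Mae}
… ∩ ⟦old⟧ = {Lee, Mae} ∩ {Bob, Cara, Ivy, Yan} = ∅
… ∩ ⟦rough⟧ = ∅ ∩ {Dan, Kim, Lee, Mae, Ned, Yan} = ∅
So ⟦old rough block that matched Bob in front of Cara⟧ = ∅.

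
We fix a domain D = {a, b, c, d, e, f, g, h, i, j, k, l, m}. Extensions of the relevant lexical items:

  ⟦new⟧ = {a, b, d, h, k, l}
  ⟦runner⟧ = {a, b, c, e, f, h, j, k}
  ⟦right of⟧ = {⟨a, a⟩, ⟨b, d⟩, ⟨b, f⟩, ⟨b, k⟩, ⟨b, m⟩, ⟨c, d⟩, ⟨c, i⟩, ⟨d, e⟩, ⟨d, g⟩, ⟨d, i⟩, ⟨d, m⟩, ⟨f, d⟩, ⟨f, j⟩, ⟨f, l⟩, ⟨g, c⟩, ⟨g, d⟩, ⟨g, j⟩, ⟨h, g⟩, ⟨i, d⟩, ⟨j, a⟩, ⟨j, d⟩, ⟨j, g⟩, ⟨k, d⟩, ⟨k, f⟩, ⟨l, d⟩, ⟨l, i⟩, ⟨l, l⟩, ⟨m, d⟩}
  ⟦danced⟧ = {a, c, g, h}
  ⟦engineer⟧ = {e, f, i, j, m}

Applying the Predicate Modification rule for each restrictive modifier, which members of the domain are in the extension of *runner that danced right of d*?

⟦that danced⟧ = ⟦danced⟧ = {a, c, g, h}
⟦right of d⟧ = {x : ⟨x, d⟩ ∈ ⟦right of⟧} = {b, c, f, g, i, j, k, l, m}
⟦runner⟧ = {a, b, c, e, f, h, j, k}
… ∩ ⟦that danced⟧ = {a, b, c, e, f, h, j, k} ∩ {a, c, g, h} = {a, c, h}
… ∩ ⟦right of d⟧ = {a, c, h} ∩ {b, c, f, g, i, j, k, l, m} = {c}
So ⟦runner that danced right of d⟧ = {c}.

{c}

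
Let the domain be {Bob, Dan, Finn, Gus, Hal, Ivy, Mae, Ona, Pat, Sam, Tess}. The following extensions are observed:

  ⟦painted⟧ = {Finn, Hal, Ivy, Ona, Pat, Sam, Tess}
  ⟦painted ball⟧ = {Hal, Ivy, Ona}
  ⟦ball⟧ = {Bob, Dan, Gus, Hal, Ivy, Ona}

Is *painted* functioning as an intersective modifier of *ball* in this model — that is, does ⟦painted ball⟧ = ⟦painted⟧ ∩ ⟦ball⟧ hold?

yes

⟦painted⟧ ∩ ⟦ball⟧ = {Finn, Hal, Ivy, Ona, Pat, Sam, Tess} ∩ {Bob, Dan, Gus, Hal, Ivy, Ona} = {Hal, Ivy, Ona}
Observed ⟦painted ball⟧ = {Hal, Ivy, Ona}.
These coincide, so the modifier is intersective here.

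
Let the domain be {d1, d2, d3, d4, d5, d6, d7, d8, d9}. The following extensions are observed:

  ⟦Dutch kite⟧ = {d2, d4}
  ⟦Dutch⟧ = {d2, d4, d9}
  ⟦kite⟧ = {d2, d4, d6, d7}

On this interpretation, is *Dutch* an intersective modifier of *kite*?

⟦Dutch⟧ ∩ ⟦kite⟧ = {d2, d4, d9} ∩ {d2, d4, d6, d7} = {d2, d4}
Observed ⟦Dutch kite⟧ = {d2, d4}.
These coincide, so the modifier is intersective here.

yes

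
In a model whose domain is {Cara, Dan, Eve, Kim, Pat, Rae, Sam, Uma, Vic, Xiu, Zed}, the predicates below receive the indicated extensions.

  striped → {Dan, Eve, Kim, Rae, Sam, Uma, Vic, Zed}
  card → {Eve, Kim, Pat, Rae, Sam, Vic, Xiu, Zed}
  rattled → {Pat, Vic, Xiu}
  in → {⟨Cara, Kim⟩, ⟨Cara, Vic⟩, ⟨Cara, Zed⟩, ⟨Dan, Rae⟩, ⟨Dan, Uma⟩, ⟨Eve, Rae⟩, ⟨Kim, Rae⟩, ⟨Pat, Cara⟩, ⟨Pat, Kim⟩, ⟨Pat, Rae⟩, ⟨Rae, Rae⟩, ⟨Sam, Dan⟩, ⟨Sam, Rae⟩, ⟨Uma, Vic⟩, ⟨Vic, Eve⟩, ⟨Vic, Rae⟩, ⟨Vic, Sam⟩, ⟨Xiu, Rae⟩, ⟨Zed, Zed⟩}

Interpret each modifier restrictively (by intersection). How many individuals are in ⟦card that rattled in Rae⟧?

⟦that rattled⟧ = ⟦rattled⟧ = {Pat, Vic, Xiu}
⟦in Rae⟧ = {x : ⟨x, Rae⟩ ∈ ⟦in⟧} = {Dan, Eve, Kim, Pat, Rae, Sam, Vic, Xiu}
⟦card⟧ = {Eve, Kim, Pat, Rae, Sam, Vic, Xiu, Zed}
… ∩ ⟦that rattled⟧ = {Eve, Kim, Pat, Rae, Sam, Vic, Xiu, Zed} ∩ {Pat, Vic, Xiu} = {Pat, Vic, Xiu}
… ∩ ⟦in Rae⟧ = {Pat, Vic, Xiu} ∩ {Dan, Eve, Kim, Pat, Rae, Sam, Vic, Xiu} = {Pat, Vic, Xiu}
⟦card that rattled in Rae⟧ = {Pat, Vic, Xiu}, so the cardinality is 3.

3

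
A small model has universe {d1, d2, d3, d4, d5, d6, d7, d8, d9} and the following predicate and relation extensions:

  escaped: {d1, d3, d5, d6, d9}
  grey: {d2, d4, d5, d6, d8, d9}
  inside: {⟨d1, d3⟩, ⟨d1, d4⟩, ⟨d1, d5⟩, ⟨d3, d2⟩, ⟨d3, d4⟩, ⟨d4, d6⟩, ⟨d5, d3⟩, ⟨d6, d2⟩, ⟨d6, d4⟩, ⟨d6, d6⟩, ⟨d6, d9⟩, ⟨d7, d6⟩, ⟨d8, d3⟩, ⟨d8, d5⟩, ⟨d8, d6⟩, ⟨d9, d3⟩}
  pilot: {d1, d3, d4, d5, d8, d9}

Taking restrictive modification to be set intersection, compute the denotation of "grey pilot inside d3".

{d5, d8, d9}

⟦inside d3⟧ = {x : ⟨x, d3⟩ ∈ ⟦inside⟧} = {d1, d5, d8, d9}
⟦pilot⟧ = {d1, d3, d4, d5, d8, d9}
… ∩ ⟦inside d3⟧ = {d1, d3, d4, d5, d8, d9} ∩ {d1, d5, d8, d9} = {d1, d5, d8, d9}
… ∩ ⟦grey⟧ = {d1, d5, d8, d9} ∩ {d2, d4, d5, d6, d8, d9} = {d5, d8, d9}
So ⟦grey pilot inside d3⟧ = {d5, d8, d9}.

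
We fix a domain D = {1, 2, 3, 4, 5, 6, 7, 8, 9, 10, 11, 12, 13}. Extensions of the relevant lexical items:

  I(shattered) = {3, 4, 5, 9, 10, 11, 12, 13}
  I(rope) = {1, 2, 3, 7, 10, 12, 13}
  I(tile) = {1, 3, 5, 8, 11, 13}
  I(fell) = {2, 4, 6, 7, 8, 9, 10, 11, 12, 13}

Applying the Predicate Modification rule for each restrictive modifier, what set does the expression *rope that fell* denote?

{2, 7, 10, 12, 13}

⟦that fell⟧ = ⟦fell⟧ = {2, 4, 6, 7, 8, 9, 10, 11, 12, 13}
⟦rope⟧ = {1, 2, 3, 7, 10, 12, 13}
… ∩ ⟦that fell⟧ = {1, 2, 3, 7, 10, 12, 13} ∩ {2, 4, 6, 7, 8, 9, 10, 11, 12, 13} = {2, 7, 10, 12, 13}
So ⟦rope that fell⟧ = {2, 7, 10, 12, 13}.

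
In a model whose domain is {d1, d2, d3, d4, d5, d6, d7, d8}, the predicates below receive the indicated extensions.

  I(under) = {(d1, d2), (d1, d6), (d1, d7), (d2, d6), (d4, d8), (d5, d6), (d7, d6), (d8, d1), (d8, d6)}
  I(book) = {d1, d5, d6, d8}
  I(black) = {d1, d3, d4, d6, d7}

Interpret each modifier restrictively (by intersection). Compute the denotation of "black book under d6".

{d1}

⟦under d6⟧ = {x : ⟨x, d6⟩ ∈ ⟦under⟧} = {d1, d2, d5, d7, d8}
⟦book⟧ = {d1, d5, d6, d8}
… ∩ ⟦under d6⟧ = {d1, d5, d6, d8} ∩ {d1, d2, d5, d7, d8} = {d1, d5, d8}
… ∩ ⟦black⟧ = {d1, d5, d8} ∩ {d1, d3, d4, d6, d7} = {d1}
So ⟦black book under d6⟧ = {d1}.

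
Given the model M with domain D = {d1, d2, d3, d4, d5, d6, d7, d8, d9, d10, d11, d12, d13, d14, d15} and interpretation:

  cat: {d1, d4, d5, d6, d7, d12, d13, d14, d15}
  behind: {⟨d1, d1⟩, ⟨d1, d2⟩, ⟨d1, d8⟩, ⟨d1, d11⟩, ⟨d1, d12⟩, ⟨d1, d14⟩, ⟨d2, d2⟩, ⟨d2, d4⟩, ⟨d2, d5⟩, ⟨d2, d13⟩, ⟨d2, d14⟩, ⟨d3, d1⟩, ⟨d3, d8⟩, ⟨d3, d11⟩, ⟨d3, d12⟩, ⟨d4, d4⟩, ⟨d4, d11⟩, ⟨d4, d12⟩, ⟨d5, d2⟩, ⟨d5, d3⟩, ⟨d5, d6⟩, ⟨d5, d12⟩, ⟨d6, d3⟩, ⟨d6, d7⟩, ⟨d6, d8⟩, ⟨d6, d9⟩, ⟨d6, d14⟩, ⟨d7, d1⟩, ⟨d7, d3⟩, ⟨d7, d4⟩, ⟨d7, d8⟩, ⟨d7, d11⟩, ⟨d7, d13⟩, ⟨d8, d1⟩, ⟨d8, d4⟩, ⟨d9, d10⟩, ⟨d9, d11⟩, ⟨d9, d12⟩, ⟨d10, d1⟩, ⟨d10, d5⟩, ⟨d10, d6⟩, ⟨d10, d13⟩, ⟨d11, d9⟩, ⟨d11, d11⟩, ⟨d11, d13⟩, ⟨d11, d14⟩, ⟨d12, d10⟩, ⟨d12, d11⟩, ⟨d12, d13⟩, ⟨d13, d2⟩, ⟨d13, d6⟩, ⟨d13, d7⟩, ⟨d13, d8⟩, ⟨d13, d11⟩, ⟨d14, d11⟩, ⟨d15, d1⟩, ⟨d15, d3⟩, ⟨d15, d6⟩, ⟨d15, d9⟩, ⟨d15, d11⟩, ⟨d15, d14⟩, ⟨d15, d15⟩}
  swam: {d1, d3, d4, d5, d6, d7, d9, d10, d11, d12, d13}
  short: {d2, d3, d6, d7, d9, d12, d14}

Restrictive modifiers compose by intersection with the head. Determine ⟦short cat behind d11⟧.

⟦behind d11⟧ = {x : ⟨x, d11⟩ ∈ ⟦behind⟧} = {d1, d3, d4, d7, d9, d11, d12, d13, d14, d15}
⟦cat⟧ = {d1, d4, d5, d6, d7, d12, d13, d14, d15}
… ∩ ⟦behind d11⟧ = {d1, d4, d5, d6, d7, d12, d13, d14, d15} ∩ {d1, d3, d4, d7, d9, d11, d12, d13, d14, d15} = {d1, d4, d7, d12, d13, d14, d15}
… ∩ ⟦short⟧ = {d1, d4, d7, d12, d13, d14, d15} ∩ {d2, d3, d6, d7, d9, d12, d14} = {d7, d12, d14}
So ⟦short cat behind d11⟧ = {d7, d12, d14}.

{d7, d12, d14}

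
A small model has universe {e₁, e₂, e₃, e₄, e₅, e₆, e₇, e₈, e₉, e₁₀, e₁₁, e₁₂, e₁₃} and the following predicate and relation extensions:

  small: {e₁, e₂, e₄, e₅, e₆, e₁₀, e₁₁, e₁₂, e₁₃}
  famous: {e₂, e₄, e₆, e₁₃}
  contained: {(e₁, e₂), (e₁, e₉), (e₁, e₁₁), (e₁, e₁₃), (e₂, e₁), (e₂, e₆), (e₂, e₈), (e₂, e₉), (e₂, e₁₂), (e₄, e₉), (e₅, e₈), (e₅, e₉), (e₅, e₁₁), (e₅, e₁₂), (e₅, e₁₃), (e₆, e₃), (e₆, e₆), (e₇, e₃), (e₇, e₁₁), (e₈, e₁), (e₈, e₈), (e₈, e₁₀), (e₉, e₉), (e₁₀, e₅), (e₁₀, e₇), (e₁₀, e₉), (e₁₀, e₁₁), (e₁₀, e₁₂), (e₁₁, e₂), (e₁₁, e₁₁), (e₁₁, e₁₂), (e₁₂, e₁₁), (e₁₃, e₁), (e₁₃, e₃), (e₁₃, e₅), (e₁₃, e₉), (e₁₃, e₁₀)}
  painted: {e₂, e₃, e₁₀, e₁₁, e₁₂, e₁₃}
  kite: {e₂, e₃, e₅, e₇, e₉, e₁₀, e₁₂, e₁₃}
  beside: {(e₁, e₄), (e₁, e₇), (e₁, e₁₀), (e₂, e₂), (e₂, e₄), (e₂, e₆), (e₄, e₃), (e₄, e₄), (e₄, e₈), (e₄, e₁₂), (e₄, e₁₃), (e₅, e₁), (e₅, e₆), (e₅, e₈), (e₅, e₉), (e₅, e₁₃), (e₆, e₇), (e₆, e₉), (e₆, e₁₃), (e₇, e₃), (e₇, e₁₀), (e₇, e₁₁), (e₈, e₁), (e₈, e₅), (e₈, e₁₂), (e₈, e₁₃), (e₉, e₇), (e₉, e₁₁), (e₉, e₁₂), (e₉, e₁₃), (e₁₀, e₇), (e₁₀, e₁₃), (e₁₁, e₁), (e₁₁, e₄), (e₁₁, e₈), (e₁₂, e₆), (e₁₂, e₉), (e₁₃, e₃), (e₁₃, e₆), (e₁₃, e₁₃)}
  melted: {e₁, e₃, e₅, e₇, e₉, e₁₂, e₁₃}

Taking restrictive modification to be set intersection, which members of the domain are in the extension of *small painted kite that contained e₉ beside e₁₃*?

{e₁₀, e₁₃}

⟦that contained e₉⟧ = {x : ⟨x, e₉⟩ ∈ ⟦contained⟧} = {e₁, e₂, e₄, e₅, e₉, e₁₀, e₁₃}
⟦beside e₁₃⟧ = {x : ⟨x, e₁₃⟩ ∈ ⟦beside⟧} = {e₄, e₅, e₆, e₈, e₉, e₁₀, e₁₃}
⟦kite⟧ = {e₂, e₃, e₅, e₇, e₉, e₁₀, e₁₂, e₁₃}
… ∩ ⟦that contained e₉⟧ = {e₂, e₃, e₅, e₇, e₉, e₁₀, e₁₂, e₁₃} ∩ {e₁, e₂, e₄, e₅, e₉, e₁₀, e₁₃} = {e₂, e₅, e₉, e₁₀, e₁₃}
… ∩ ⟦beside e₁₃⟧ = {e₂, e₅, e₉, e₁₀, e₁₃} ∩ {e₄, e₅, e₆, e₈, e₉, e₁₀, e₁₃} = {e₅, e₉, e₁₀, e₁₃}
… ∩ ⟦small⟧ = {e₅, e₉, e₁₀, e₁₃} ∩ {e₁, e₂, e₄, e₅, e₆, e₁₀, e₁₁, e₁₂, e₁₃} = {e₅, e₁₀, e₁₃}
… ∩ ⟦painted⟧ = {e₅, e₁₀, e₁₃} ∩ {e₂, e₃, e₁₀, e₁₁, e₁₂, e₁₃} = {e₁₀, e₁₃}
So ⟦small painted kite that contained e₉ beside e₁₃⟧ = {e₁₀, e₁₃}.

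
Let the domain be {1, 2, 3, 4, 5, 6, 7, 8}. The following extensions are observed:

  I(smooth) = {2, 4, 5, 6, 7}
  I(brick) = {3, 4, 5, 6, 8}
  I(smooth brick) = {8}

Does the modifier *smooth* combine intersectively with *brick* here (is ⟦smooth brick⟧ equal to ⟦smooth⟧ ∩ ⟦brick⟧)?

⟦smooth⟧ ∩ ⟦brick⟧ = {2, 4, 5, 6, 7} ∩ {3, 4, 5, 6, 8} = {4, 5, 6}
Observed ⟦smooth brick⟧ = {8}.
These differ, so the modifier is not intersective in this model.

no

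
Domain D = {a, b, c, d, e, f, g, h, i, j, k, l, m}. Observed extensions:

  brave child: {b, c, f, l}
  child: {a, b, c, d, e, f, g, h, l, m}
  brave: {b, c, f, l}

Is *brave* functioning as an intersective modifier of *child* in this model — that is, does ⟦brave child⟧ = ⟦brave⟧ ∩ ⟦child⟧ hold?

yes

⟦brave⟧ ∩ ⟦child⟧ = {b, c, f, l} ∩ {a, b, c, d, e, f, g, h, l, m} = {b, c, f, l}
Observed ⟦brave child⟧ = {b, c, f, l}.
These coincide, so the modifier is intersective here.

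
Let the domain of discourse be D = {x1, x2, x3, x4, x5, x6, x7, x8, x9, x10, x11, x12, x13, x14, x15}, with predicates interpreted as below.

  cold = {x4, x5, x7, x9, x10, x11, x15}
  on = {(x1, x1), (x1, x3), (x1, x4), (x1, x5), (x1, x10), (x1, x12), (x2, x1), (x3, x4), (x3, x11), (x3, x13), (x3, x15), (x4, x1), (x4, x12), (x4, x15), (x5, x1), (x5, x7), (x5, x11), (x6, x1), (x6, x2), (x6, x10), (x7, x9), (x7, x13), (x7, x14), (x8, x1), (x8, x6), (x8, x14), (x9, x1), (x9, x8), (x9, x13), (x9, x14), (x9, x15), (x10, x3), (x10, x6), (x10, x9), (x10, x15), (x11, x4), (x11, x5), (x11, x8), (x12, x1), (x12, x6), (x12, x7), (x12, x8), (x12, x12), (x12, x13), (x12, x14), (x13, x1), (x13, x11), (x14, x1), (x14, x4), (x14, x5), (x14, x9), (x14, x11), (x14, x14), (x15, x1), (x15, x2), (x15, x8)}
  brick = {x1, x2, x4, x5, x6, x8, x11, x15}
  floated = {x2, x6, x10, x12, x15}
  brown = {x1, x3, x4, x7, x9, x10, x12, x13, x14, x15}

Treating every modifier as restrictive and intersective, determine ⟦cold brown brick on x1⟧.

{x4, x15}

⟦on x1⟧ = {x : ⟨x, x1⟩ ∈ ⟦on⟧} = {x1, x2, x4, x5, x6, x8, x9, x12, x13, x14, x15}
⟦brick⟧ = {x1, x2, x4, x5, x6, x8, x11, x15}
… ∩ ⟦on x1⟧ = {x1, x2, x4, x5, x6, x8, x11, x15} ∩ {x1, x2, x4, x5, x6, x8, x9, x12, x13, x14, x15} = {x1, x2, x4, x5, x6, x8, x15}
… ∩ ⟦cold⟧ = {x1, x2, x4, x5, x6, x8, x15} ∩ {x4, x5, x7, x9, x10, x11, x15} = {x4, x5, x15}
… ∩ ⟦brown⟧ = {x4, x5, x15} ∩ {x1, x3, x4, x7, x9, x10, x12, x13, x14, x15} = {x4, x15}
So ⟦cold brown brick on x1⟧ = {x4, x15}.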